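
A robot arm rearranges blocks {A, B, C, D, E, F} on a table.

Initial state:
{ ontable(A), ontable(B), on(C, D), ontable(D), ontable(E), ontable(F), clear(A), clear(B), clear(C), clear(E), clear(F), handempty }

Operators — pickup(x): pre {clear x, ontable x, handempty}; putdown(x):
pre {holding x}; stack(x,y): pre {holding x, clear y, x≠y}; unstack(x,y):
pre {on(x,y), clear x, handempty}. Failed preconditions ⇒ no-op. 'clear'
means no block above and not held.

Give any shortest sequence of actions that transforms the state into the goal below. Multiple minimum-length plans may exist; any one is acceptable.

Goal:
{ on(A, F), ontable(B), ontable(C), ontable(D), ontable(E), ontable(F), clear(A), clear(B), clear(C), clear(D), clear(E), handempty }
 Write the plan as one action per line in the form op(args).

step 1 (pickup(A)): towers=[B; D/C; E; F] holding=A
step 2 (stack(A, F)): towers=[B; D/C; E; F/A] holding=-
step 3 (unstack(C, D)): towers=[B; D; E; F/A] holding=C
step 4 (putdown(C)): towers=[B; C; D; E; F/A] holding=-
goal check: towers=[B; C; D; E; F/A] holding=- — reached (length 4, optimal by BFS)

pickup(A)
stack(A, F)
unstack(C, D)
putdown(C)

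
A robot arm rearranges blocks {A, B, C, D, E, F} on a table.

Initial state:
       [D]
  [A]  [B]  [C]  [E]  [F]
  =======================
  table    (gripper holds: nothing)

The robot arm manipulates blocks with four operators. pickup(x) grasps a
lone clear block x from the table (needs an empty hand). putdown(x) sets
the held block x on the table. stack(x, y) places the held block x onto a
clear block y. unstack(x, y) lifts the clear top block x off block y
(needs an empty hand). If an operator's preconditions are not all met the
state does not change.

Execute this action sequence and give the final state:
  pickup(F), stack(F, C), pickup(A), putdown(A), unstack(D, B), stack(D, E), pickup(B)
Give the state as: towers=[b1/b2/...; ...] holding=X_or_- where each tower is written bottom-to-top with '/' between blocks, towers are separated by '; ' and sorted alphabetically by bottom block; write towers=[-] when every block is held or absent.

step 1 (pickup(F)): towers=[A; B/D; C; E] holding=F
step 2 (stack(F, C)): towers=[A; B/D; C/F; E] holding=-
step 3 (pickup(A)): towers=[B/D; C/F; E] holding=A
step 4 (putdown(A)): towers=[A; B/D; C/F; E] holding=-
step 5 (unstack(D, B)): towers=[A; B; C/F; E] holding=D
step 6 (stack(D, E)): towers=[A; B; C/F; E/D] holding=-
step 7 (pickup(B)): towers=[A; C/F; E/D] holding=B

towers=[A; C/F; E/D] holding=B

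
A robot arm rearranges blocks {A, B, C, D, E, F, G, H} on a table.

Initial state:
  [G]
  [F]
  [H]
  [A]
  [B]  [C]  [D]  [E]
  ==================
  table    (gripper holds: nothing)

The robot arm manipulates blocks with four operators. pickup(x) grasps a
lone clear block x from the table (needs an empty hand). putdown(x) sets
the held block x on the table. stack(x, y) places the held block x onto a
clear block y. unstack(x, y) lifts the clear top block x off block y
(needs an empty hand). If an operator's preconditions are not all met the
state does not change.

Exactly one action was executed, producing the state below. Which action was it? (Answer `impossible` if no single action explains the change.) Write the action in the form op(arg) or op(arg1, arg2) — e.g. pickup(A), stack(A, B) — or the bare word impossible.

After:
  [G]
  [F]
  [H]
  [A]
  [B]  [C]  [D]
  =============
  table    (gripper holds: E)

target: towers=[B/A/H/F/G; C; D] holding=E
     unstack(G, F) → towers=[B/A/H/F; C; D; E] holding=G
         pickup(E) → towers=[B/A/H/F/G; C; D] holding=E  ← match
         pickup(D) → towers=[B/A/H/F/G; C; E] holding=D
         pickup(C) → towers=[B/A/H/F/G; D; E] holding=C

pickup(E)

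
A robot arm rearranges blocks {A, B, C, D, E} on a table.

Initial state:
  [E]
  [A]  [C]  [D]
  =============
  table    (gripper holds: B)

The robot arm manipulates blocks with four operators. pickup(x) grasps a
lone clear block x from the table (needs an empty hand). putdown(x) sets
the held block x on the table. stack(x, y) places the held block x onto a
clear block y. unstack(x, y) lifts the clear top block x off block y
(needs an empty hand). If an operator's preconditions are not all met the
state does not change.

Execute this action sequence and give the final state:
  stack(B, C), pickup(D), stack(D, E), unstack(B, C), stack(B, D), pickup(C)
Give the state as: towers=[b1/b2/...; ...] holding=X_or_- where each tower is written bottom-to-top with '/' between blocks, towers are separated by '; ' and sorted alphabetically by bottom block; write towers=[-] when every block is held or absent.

towers=[A/E/D/B] holding=C

step 1 (stack(B, C)): towers=[A/E; C/B; D] holding=-
step 2 (pickup(D)): towers=[A/E; C/B] holding=D
step 3 (stack(D, E)): towers=[A/E/D; C/B] holding=-
step 4 (unstack(B, C)): towers=[A/E/D; C] holding=B
step 5 (stack(B, D)): towers=[A/E/D/B; C] holding=-
step 6 (pickup(C)): towers=[A/E/D/B] holding=C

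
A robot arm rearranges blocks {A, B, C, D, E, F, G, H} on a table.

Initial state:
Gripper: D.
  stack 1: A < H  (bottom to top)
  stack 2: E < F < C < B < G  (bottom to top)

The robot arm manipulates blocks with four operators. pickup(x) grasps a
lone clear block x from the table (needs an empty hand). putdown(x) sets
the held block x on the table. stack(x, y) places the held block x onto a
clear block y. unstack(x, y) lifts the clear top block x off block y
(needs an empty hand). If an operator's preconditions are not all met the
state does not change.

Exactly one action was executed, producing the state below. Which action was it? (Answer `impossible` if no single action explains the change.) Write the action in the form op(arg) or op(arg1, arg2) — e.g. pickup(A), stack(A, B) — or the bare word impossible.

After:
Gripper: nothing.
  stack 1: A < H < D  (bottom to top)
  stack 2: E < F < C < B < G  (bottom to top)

target: towers=[A/H/D; E/F/C/B/G] holding=-
        putdown(D) → towers=[A/H; D; E/F/C/B/G] holding=-
       stack(D, G) → towers=[A/H; E/F/C/B/G/D] holding=-
       stack(D, H) → towers=[A/H/D; E/F/C/B/G] holding=-  ← match

stack(D, H)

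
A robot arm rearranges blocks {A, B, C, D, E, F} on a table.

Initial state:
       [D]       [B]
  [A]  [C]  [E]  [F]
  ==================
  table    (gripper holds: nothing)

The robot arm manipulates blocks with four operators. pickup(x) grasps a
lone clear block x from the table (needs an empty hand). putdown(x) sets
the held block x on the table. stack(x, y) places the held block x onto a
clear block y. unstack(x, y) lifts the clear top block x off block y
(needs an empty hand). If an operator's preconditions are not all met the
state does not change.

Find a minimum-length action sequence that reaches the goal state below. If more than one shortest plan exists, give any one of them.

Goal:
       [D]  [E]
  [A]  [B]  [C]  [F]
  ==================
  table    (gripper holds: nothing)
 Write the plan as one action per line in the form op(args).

step 1 (unstack(B, F)): towers=[A; C/D; E; F] holding=B
step 2 (putdown(B)): towers=[A; B; C/D; E; F] holding=-
step 3 (unstack(D, C)): towers=[A; B; C; E; F] holding=D
step 4 (stack(D, B)): towers=[A; B/D; C; E; F] holding=-
step 5 (pickup(E)): towers=[A; B/D; C; F] holding=E
step 6 (stack(E, C)): towers=[A; B/D; C/E; F] holding=-
goal check: towers=[A; B/D; C/E; F] holding=- — reached (length 6, optimal by BFS)

unstack(B, F)
putdown(B)
unstack(D, C)
stack(D, B)
pickup(E)
stack(E, C)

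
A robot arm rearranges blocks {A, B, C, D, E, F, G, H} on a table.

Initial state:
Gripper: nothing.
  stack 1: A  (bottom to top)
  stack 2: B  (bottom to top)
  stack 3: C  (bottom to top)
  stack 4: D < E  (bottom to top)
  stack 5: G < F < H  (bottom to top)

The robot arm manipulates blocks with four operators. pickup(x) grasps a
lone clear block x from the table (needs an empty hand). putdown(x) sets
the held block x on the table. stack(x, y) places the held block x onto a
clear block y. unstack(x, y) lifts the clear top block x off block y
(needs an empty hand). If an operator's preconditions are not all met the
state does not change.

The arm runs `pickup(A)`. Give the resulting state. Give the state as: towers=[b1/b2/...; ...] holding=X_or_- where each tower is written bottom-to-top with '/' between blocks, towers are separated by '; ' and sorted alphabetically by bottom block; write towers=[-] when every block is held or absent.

towers=[B; C; D/E; G/F/H] holding=A

before: towers=[A; B; C; D/E; G/F/H] holding=-
pre[pickup(A)]: clear(A) yes, ontable(A) yes, handempty yes
all met → apply pickup(A)
after:  towers=[B; C; D/E; G/F/H] holding=A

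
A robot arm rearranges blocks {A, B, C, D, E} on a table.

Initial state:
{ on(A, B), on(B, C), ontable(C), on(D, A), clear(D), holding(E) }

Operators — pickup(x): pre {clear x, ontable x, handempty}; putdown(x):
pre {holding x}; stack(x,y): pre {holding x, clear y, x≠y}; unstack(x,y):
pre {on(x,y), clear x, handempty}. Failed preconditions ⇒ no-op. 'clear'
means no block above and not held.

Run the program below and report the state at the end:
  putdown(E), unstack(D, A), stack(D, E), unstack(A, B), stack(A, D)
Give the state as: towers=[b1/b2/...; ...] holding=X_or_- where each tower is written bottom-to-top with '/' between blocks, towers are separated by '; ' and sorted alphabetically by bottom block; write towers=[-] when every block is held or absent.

step 1 (putdown(E)): towers=[C/B/A/D; E] holding=-
step 2 (unstack(D, A)): towers=[C/B/A; E] holding=D
step 3 (stack(D, E)): towers=[C/B/A; E/D] holding=-
step 4 (unstack(A, B)): towers=[C/B; E/D] holding=A
step 5 (stack(A, D)): towers=[C/B; E/D/A] holding=-

towers=[C/B; E/D/A] holding=-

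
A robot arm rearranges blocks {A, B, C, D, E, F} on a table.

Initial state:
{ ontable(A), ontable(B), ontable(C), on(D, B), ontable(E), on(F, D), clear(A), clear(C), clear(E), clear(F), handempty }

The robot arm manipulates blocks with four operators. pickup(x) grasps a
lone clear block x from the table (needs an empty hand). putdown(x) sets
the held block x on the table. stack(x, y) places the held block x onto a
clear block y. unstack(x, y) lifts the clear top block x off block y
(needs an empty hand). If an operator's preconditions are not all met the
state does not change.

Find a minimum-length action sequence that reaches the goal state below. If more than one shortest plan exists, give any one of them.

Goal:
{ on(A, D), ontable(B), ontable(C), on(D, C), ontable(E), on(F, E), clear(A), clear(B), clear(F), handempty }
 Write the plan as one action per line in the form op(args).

unstack(F, D)
stack(F, E)
unstack(D, B)
stack(D, C)
pickup(A)
stack(A, D)

step 1 (unstack(F, D)): towers=[A; B/D; C; E] holding=F
step 2 (stack(F, E)): towers=[A; B/D; C; E/F] holding=-
step 3 (unstack(D, B)): towers=[A; B; C; E/F] holding=D
step 4 (stack(D, C)): towers=[A; B; C/D; E/F] holding=-
step 5 (pickup(A)): towers=[B; C/D; E/F] holding=A
step 6 (stack(A, D)): towers=[B; C/D/A; E/F] holding=-
goal check: towers=[B; C/D/A; E/F] holding=- — reached (length 6, optimal by BFS)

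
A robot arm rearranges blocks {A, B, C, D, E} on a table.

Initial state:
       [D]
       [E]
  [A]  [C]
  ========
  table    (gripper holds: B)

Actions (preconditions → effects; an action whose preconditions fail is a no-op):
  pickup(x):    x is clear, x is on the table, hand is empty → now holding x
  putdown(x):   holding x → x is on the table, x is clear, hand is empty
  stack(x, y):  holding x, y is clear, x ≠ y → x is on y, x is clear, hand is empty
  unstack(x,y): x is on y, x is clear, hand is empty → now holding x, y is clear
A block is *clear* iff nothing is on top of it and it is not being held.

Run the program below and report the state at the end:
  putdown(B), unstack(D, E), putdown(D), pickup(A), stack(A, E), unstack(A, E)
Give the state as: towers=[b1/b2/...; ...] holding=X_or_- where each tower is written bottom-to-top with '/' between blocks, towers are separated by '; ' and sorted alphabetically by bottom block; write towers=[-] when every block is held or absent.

step 1 (putdown(B)): towers=[A; B; C/E/D] holding=-
step 2 (unstack(D, E)): towers=[A; B; C/E] holding=D
step 3 (putdown(D)): towers=[A; B; C/E; D] holding=-
step 4 (pickup(A)): towers=[B; C/E; D] holding=A
step 5 (stack(A, E)): towers=[B; C/E/A; D] holding=-
step 6 (unstack(A, E)): towers=[B; C/E; D] holding=A

towers=[B; C/E; D] holding=A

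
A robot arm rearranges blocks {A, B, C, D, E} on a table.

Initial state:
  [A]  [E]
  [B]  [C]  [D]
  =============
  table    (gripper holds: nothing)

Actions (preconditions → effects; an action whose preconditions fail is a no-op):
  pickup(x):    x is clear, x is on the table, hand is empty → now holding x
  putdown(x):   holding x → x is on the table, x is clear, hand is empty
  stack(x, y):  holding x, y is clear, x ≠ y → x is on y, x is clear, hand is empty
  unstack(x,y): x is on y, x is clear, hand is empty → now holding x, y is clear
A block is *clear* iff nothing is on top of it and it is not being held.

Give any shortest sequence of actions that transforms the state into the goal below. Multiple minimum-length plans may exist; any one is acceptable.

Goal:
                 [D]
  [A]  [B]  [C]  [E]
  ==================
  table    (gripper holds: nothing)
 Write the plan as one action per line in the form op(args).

step 1 (unstack(A, B)): towers=[B; C/E; D] holding=A
step 2 (putdown(A)): towers=[A; B; C/E; D] holding=-
step 3 (unstack(E, C)): towers=[A; B; C; D] holding=E
step 4 (putdown(E)): towers=[A; B; C; D; E] holding=-
step 5 (pickup(D)): towers=[A; B; C; E] holding=D
step 6 (stack(D, E)): towers=[A; B; C; E/D] holding=-
goal check: towers=[A; B; C; E/D] holding=- — reached (length 6, optimal by BFS)

unstack(A, B)
putdown(A)
unstack(E, C)
putdown(E)
pickup(D)
stack(D, E)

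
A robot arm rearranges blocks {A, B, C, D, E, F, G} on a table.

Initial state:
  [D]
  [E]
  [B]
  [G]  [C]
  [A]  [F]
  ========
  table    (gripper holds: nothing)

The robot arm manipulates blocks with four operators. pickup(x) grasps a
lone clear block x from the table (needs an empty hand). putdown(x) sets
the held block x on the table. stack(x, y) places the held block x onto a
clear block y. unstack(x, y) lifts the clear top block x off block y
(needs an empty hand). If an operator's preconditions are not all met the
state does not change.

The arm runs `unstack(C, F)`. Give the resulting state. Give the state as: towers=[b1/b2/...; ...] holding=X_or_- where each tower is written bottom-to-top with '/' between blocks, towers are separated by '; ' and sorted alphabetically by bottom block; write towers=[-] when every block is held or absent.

before: towers=[A/G/B/E/D; F/C] holding=-
pre[unstack(C, F)]: on(C,F) ok, clear(C) ok, handempty ok
all met → apply unstack(C, F)
after:  towers=[A/G/B/E/D; F] holding=C

towers=[A/G/B/E/D; F] holding=C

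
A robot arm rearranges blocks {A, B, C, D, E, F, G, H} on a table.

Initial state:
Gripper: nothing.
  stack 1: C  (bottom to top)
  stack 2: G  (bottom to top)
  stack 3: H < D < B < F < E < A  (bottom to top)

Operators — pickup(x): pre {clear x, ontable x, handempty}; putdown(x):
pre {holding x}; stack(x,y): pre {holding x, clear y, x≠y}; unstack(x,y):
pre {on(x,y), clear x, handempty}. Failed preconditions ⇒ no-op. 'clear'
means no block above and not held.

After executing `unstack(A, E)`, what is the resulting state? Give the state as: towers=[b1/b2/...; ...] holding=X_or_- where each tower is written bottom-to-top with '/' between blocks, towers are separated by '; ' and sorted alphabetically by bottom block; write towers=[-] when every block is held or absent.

towers=[C; G; H/D/B/F/E] holding=A

before: towers=[C; G; H/D/B/F/E/A] holding=-
pre[unstack(A, E)]: on(A,E) yes, clear(A) yes, handempty yes
all met → apply unstack(A, E)
after:  towers=[C; G; H/D/B/F/E] holding=A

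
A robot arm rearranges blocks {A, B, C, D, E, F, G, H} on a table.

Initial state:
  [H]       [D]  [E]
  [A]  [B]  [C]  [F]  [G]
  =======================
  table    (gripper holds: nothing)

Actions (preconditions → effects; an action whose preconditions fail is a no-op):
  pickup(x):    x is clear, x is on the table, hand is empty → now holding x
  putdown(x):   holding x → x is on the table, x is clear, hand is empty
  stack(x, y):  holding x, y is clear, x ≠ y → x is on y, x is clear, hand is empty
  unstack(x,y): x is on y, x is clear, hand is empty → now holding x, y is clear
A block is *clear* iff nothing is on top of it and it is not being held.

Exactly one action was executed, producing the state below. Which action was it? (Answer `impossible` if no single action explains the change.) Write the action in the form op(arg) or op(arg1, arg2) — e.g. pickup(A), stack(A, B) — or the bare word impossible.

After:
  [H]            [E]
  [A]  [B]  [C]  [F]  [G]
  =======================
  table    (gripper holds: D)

unstack(D, C)

target: towers=[A/H; B; C; F/E; G] holding=D
         pickup(G) → towers=[A/H; B; C/D; F/E] holding=G
     unstack(E, F) → towers=[A/H; B; C/D; F; G] holding=E
     unstack(H, A) → towers=[A; B; C/D; F/E; G] holding=H
         pickup(B) → towers=[A/H; C/D; F/E; G] holding=B
     unstack(D, C) → towers=[A/H; B; C; F/E; G] holding=D  ← match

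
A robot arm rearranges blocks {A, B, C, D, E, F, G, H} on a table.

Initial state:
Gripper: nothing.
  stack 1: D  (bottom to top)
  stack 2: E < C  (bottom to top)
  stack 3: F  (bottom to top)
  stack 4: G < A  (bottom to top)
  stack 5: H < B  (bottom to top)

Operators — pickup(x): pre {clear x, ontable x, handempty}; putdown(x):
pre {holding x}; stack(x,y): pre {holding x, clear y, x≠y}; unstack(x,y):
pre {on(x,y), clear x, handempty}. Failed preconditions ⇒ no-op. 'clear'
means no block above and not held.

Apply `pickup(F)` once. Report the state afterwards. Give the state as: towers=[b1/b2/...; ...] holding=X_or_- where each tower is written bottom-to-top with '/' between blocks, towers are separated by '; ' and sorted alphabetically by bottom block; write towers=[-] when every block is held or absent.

before: towers=[D; E/C; F; G/A; H/B] holding=-
pre[pickup(F)]: clear(F) ✓, ontable(F) ✓, handempty ✓
all met → apply pickup(F)
after:  towers=[D; E/C; G/A; H/B] holding=F

towers=[D; E/C; G/A; H/B] holding=F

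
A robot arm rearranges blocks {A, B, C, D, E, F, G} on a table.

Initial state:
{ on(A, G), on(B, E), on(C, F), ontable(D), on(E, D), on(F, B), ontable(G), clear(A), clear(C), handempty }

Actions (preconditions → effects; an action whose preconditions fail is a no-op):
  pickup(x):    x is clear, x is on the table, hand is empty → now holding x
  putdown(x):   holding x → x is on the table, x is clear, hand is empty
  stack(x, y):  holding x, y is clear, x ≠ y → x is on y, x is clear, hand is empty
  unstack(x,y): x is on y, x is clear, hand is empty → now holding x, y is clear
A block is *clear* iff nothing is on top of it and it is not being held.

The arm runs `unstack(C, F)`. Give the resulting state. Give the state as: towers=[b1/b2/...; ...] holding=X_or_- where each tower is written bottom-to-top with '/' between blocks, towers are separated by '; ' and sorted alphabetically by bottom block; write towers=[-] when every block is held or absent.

before: towers=[D/E/B/F/C; G/A] holding=-
pre[unstack(C, F)]: on(C,F) ✓, clear(C) ✓, handempty ✓
all met → apply unstack(C, F)
after:  towers=[D/E/B/F; G/A] holding=C

towers=[D/E/B/F; G/A] holding=C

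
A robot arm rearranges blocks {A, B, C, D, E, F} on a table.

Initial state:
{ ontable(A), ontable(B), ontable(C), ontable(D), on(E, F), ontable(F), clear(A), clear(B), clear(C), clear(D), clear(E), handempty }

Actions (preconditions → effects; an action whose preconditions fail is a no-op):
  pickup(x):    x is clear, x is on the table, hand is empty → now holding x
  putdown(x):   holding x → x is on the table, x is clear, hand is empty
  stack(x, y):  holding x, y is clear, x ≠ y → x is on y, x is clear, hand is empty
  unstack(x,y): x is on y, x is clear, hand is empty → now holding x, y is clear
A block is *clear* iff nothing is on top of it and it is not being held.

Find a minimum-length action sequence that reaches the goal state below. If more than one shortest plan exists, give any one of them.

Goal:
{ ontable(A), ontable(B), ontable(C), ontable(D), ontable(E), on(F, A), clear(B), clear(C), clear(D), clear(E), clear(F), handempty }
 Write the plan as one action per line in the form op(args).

unstack(E, F)
putdown(E)
pickup(F)
stack(F, A)

step 1 (unstack(E, F)): towers=[A; B; C; D; F] holding=E
step 2 (putdown(E)): towers=[A; B; C; D; E; F] holding=-
step 3 (pickup(F)): towers=[A; B; C; D; E] holding=F
step 4 (stack(F, A)): towers=[A/F; B; C; D; E] holding=-
goal check: towers=[A/F; B; C; D; E] holding=- — reached (length 4, optimal by BFS)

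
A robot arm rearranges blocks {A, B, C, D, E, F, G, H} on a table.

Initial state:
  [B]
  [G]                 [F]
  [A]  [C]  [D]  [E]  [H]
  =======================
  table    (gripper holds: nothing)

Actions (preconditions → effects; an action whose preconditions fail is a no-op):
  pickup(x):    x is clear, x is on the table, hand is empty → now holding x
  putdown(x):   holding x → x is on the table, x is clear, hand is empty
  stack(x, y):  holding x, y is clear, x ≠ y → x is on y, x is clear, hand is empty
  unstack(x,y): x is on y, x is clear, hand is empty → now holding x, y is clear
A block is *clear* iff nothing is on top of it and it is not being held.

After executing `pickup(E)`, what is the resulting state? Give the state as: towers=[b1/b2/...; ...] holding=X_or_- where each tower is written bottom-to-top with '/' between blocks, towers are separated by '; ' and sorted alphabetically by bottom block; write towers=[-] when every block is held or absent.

before: towers=[A/G/B; C; D; E; H/F] holding=-
pre[pickup(E)]: clear(E) yes, ontable(E) yes, handempty yes
all met → apply pickup(E)
after:  towers=[A/G/B; C; D; H/F] holding=E

towers=[A/G/B; C; D; H/F] holding=E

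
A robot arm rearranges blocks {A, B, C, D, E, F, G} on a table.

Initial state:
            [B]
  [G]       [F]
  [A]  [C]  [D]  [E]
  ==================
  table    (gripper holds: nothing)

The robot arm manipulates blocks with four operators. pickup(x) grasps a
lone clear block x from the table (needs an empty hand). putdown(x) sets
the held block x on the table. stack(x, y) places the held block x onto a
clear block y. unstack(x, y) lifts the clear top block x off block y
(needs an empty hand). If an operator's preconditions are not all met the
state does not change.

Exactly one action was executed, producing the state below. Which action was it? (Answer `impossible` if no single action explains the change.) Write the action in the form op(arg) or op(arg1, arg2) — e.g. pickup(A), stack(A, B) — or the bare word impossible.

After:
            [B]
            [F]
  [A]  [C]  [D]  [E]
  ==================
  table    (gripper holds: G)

unstack(G, A)

target: towers=[A; C; D/F/B; E] holding=G
     unstack(B, F) → towers=[A/G; C; D/F; E] holding=B
     unstack(G, A) → towers=[A; C; D/F/B; E] holding=G  ← match
         pickup(E) → towers=[A/G; C; D/F/B] holding=E
         pickup(C) → towers=[A/G; D/F/B; E] holding=C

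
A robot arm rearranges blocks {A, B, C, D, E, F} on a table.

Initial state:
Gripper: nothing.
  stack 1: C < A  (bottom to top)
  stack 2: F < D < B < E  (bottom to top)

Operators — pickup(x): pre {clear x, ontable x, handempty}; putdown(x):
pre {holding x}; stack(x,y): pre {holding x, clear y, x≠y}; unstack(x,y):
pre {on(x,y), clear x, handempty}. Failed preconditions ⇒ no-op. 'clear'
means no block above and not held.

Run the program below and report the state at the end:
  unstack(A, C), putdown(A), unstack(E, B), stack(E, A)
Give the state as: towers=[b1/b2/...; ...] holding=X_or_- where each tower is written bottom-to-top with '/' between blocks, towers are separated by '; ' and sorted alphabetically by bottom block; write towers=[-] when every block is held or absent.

towers=[A/E; C; F/D/B] holding=-

step 1 (unstack(A, C)): towers=[C; F/D/B/E] holding=A
step 2 (putdown(A)): towers=[A; C; F/D/B/E] holding=-
step 3 (unstack(E, B)): towers=[A; C; F/D/B] holding=E
step 4 (stack(E, A)): towers=[A/E; C; F/D/B] holding=-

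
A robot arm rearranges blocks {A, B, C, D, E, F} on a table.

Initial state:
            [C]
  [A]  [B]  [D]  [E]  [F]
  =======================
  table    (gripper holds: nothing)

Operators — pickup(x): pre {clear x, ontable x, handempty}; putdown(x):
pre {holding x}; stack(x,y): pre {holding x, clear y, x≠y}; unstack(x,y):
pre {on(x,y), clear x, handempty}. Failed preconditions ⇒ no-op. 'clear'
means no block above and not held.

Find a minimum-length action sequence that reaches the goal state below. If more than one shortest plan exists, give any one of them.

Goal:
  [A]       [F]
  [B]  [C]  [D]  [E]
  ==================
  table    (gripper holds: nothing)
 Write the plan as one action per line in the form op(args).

step 1 (pickup(A)): towers=[B; D/C; E; F] holding=A
step 2 (stack(A, B)): towers=[B/A; D/C; E; F] holding=-
step 3 (unstack(C, D)): towers=[B/A; D; E; F] holding=C
step 4 (putdown(C)): towers=[B/A; C; D; E; F] holding=-
step 5 (pickup(F)): towers=[B/A; C; D; E] holding=F
step 6 (stack(F, D)): towers=[B/A; C; D/F; E] holding=-
goal check: towers=[B/A; C; D/F; E] holding=- — reached (length 6, optimal by BFS)

pickup(A)
stack(A, B)
unstack(C, D)
putdown(C)
pickup(F)
stack(F, D)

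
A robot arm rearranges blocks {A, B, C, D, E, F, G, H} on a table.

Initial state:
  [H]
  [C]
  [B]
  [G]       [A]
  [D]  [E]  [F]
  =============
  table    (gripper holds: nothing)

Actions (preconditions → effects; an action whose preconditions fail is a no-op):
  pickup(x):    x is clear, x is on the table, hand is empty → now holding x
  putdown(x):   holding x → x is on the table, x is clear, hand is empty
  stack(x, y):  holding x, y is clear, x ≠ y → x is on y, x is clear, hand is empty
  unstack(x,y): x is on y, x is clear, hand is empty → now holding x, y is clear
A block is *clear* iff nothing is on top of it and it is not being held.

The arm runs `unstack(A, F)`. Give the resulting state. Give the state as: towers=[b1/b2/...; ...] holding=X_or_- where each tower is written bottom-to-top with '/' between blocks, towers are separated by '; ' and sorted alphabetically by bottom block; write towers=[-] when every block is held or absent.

before: towers=[D/G/B/C/H; E; F/A] holding=-
pre[unstack(A, F)]: on(A,F) yes, clear(A) yes, handempty yes
all met → apply unstack(A, F)
after:  towers=[D/G/B/C/H; E; F] holding=A

towers=[D/G/B/C/H; E; F] holding=A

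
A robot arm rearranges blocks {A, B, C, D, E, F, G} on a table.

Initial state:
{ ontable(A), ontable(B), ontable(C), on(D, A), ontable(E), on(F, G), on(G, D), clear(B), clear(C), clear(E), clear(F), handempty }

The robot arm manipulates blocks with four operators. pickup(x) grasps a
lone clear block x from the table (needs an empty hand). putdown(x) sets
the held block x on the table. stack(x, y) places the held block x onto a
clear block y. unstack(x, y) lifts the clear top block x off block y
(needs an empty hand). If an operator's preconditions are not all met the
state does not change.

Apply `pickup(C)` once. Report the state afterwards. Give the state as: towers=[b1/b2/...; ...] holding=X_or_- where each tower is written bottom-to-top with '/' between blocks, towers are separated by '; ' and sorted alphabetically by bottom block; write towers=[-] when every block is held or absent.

towers=[A/D/G/F; B; E] holding=C

before: towers=[A/D/G/F; B; C; E] holding=-
pre[pickup(C)]: clear(C) yes, ontable(C) yes, handempty yes
all met → apply pickup(C)
after:  towers=[A/D/G/F; B; E] holding=C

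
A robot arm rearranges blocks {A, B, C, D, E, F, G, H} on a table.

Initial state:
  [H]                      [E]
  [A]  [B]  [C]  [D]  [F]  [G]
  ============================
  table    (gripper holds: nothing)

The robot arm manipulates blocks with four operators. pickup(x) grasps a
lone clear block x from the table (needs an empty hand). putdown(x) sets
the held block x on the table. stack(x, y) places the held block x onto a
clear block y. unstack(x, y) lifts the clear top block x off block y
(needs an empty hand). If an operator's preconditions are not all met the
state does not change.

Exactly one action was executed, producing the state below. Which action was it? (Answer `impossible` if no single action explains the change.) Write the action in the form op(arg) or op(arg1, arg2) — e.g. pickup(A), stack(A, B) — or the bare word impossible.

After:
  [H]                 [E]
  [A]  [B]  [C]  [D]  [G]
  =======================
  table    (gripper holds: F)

pickup(F)

target: towers=[A/H; B; C; D; G/E] holding=F
     unstack(E, G) → towers=[A/H; B; C; D; F; G] holding=E
     unstack(H, A) → towers=[A; B; C; D; F; G/E] holding=H
         pickup(B) → towers=[A/H; C; D; F; G/E] holding=B
         pickup(F) → towers=[A/H; B; C; D; G/E] holding=F  ← match
         pickup(D) → towers=[A/H; B; C; F; G/E] holding=D
         pickup(C) → towers=[A/H; B; D; F; G/E] holding=C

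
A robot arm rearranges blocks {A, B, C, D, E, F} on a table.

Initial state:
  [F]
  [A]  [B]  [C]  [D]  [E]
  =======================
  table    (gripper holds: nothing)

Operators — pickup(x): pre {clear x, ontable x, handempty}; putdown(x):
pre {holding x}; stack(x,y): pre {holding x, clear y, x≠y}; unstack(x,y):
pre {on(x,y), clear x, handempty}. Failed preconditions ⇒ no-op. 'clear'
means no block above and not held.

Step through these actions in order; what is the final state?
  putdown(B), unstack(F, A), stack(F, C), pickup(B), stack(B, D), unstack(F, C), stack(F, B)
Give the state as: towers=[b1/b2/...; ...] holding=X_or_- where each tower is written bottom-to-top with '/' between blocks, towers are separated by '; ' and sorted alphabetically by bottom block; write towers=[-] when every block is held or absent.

towers=[A; C; D/B/F; E] holding=-

step 1 (putdown(B)) [no-op]: towers=[A/F; B; C; D; E] holding=-
step 2 (unstack(F, A)): towers=[A; B; C; D; E] holding=F
step 3 (stack(F, C)): towers=[A; B; C/F; D; E] holding=-
step 4 (pickup(B)): towers=[A; C/F; D; E] holding=B
step 5 (stack(B, D)): towers=[A; C/F; D/B; E] holding=-
step 6 (unstack(F, C)): towers=[A; C; D/B; E] holding=F
step 7 (stack(F, B)): towers=[A; C; D/B/F; E] holding=-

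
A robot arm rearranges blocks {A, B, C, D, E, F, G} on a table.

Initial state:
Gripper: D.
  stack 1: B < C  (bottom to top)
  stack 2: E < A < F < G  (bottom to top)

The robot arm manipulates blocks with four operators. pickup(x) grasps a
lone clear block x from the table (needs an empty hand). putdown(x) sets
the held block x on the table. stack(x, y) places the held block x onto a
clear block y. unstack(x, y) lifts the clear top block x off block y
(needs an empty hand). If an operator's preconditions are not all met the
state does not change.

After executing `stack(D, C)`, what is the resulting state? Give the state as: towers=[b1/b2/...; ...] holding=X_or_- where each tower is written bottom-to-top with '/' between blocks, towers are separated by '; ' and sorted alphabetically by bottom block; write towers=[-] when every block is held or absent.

before: towers=[B/C; E/A/F/G] holding=D
pre[stack(D, C)]: holding(D) ok, clear(C) ok, D≠C ok
all met → apply stack(D, C)
after:  towers=[B/C/D; E/A/F/G] holding=-

towers=[B/C/D; E/A/F/G] holding=-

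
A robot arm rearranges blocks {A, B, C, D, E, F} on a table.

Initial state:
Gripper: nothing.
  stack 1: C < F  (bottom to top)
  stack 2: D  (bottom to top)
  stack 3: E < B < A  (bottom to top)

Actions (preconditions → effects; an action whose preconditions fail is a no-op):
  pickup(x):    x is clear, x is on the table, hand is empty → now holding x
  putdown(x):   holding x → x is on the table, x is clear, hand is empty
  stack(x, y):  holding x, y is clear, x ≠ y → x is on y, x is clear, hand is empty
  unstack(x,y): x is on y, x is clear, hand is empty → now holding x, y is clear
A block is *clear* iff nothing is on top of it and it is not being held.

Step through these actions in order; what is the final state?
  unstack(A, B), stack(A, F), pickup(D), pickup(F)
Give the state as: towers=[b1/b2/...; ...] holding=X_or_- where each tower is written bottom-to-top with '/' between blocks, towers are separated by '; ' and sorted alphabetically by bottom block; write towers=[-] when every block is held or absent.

towers=[C/F/A; E/B] holding=D

step 1 (unstack(A, B)): towers=[C/F; D; E/B] holding=A
step 2 (stack(A, F)): towers=[C/F/A; D; E/B] holding=-
step 3 (pickup(D)): towers=[C/F/A; E/B] holding=D
step 4 (pickup(F)) [no-op]: towers=[C/F/A; E/B] holding=D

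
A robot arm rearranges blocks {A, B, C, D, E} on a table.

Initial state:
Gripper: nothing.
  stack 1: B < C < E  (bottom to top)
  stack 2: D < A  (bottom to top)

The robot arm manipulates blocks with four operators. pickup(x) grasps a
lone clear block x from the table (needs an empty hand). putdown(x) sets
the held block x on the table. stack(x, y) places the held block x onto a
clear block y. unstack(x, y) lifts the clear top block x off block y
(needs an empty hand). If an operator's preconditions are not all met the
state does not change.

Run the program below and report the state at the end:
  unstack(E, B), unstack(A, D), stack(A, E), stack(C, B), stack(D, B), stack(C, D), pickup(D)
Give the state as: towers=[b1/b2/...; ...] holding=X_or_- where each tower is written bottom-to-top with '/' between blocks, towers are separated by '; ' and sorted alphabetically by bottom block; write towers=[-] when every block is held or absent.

step 1 (unstack(E, B)) [no-op]: towers=[B/C/E; D/A] holding=-
step 2 (unstack(A, D)): towers=[B/C/E; D] holding=A
step 3 (stack(A, E)): towers=[B/C/E/A; D] holding=-
step 4 (stack(C, B)) [no-op]: towers=[B/C/E/A; D] holding=-
step 5 (stack(D, B)) [no-op]: towers=[B/C/E/A; D] holding=-
step 6 (stack(C, D)) [no-op]: towers=[B/C/E/A; D] holding=-
step 7 (pickup(D)): towers=[B/C/E/A] holding=D

towers=[B/C/E/A] holding=D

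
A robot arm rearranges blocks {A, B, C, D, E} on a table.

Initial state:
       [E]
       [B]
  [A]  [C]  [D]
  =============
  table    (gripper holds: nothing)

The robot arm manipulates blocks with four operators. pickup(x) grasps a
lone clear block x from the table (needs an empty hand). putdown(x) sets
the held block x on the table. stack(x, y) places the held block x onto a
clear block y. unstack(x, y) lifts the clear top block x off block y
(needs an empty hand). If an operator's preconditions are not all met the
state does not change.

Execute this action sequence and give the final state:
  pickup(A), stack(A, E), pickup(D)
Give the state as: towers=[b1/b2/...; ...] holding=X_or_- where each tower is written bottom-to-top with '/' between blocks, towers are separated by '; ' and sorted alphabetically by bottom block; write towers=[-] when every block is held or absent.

step 1 (pickup(A)): towers=[C/B/E; D] holding=A
step 2 (stack(A, E)): towers=[C/B/E/A; D] holding=-
step 3 (pickup(D)): towers=[C/B/E/A] holding=D

towers=[C/B/E/A] holding=D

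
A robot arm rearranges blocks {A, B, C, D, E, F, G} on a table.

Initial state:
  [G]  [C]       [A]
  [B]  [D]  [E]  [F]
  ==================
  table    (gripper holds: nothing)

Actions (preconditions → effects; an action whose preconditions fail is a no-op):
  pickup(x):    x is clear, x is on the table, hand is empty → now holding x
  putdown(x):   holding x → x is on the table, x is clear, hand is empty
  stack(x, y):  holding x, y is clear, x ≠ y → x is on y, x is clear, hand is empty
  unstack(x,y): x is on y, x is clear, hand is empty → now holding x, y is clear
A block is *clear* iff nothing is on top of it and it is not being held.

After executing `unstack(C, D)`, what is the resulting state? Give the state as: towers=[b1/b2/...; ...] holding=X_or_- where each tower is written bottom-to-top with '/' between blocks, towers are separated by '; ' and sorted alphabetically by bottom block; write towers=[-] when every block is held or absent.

before: towers=[B/G; D/C; E; F/A] holding=-
pre[unstack(C, D)]: on(C,D) ✓, clear(C) ✓, handempty ✓
all met → apply unstack(C, D)
after:  towers=[B/G; D; E; F/A] holding=C

towers=[B/G; D; E; F/A] holding=C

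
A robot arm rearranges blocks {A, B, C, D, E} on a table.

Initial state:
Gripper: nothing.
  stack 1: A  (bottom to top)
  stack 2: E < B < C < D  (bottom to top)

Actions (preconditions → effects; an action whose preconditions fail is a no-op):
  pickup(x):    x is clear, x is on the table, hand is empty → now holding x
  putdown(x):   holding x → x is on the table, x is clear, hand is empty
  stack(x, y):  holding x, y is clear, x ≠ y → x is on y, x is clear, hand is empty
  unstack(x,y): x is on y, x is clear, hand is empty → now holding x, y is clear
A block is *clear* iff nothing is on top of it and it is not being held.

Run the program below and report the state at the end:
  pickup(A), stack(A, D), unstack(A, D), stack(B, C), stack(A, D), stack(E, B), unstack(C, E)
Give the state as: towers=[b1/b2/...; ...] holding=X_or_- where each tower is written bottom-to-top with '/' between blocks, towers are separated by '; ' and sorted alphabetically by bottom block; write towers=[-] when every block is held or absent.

towers=[E/B/C/D/A] holding=-

step 1 (pickup(A)): towers=[E/B/C/D] holding=A
step 2 (stack(A, D)): towers=[E/B/C/D/A] holding=-
step 3 (unstack(A, D)): towers=[E/B/C/D] holding=A
step 4 (stack(B, C)) [no-op]: towers=[E/B/C/D] holding=A
step 5 (stack(A, D)): towers=[E/B/C/D/A] holding=-
step 6 (stack(E, B)) [no-op]: towers=[E/B/C/D/A] holding=-
step 7 (unstack(C, E)) [no-op]: towers=[E/B/C/D/A] holding=-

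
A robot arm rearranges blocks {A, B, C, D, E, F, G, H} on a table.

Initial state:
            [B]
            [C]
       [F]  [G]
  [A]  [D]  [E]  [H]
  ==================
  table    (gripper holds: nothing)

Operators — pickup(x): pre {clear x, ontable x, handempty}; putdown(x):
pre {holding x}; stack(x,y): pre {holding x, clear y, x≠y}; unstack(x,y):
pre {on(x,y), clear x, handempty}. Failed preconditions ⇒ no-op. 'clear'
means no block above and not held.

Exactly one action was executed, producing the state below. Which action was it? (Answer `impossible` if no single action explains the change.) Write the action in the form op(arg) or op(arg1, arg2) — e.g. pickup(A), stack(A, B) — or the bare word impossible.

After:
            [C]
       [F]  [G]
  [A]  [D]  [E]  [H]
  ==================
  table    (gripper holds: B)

target: towers=[A; D/F; E/G/C; H] holding=B
         pickup(A) → towers=[D/F; E/G/C/B; H] holding=A
         pickup(H) → towers=[A; D/F; E/G/C/B] holding=H
     unstack(B, C) → towers=[A; D/F; E/G/C; H] holding=B  ← match
     unstack(F, D) → towers=[A; D; E/G/C/B; H] holding=F

unstack(B, C)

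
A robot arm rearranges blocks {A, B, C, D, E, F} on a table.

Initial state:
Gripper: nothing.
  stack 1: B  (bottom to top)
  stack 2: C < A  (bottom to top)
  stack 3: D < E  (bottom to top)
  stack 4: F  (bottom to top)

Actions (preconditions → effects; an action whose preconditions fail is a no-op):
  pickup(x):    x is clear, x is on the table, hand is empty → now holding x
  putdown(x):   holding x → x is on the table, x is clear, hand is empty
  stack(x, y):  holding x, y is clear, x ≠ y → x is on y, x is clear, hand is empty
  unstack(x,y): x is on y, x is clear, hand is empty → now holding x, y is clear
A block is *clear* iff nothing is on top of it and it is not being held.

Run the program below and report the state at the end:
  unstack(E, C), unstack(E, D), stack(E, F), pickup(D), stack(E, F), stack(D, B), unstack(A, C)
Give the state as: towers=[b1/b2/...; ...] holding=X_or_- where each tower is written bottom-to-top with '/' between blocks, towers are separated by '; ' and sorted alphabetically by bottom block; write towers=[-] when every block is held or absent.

step 1 (unstack(E, C)) [no-op]: towers=[B; C/A; D/E; F] holding=-
step 2 (unstack(E, D)): towers=[B; C/A; D; F] holding=E
step 3 (stack(E, F)): towers=[B; C/A; D; F/E] holding=-
step 4 (pickup(D)): towers=[B; C/A; F/E] holding=D
step 5 (stack(E, F)) [no-op]: towers=[B; C/A; F/E] holding=D
step 6 (stack(D, B)): towers=[B/D; C/A; F/E] holding=-
step 7 (unstack(A, C)): towers=[B/D; C; F/E] holding=A

towers=[B/D; C; F/E] holding=A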